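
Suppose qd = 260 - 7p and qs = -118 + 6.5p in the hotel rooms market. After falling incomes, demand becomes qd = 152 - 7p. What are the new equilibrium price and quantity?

Original equilibrium: p* = 28, q* = 64.
New equilibrium: 152 - 7p = -118 + 6.5p, so 270 = 13.5p and p' = 20; q' = 152 − 7(20) = 12.

p' = 20, q' = 12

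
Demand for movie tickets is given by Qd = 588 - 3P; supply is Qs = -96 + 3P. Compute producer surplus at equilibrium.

Producer surplus = 10086

Equilibrium: 588 - 3P = -96 + 3P gives P* = 114, Q* = 246.
Supply starts at P = 32 (where Qs = 0).
PS = ½(114 − 32)(246) = 10086.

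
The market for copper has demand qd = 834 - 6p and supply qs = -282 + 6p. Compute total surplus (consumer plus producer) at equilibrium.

Total surplus = 12696

Equilibrium: 834 - 6p = -282 + 6p gives p* = 93, q* = 276.
Demand choke price: p = 139; supply starts at p = 47.
CS = ½(139 − 93)(276) = 6348; PS = ½(93 − 47)(276) = 6348.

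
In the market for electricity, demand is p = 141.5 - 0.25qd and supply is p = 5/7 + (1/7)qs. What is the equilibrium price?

Set the two price expressions equal: 141.5 - 0.25q = 5/7 + (1/7)q.
1971/14 = (11/28)q, so q* = 3942/11.
p* = 141.5 − (0.25)(3942/11) = 571/11.

p* = 571/11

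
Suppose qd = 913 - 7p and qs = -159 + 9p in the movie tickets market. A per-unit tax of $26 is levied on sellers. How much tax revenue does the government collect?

Pre-tax equilibrium: p* = 67, q* = 444.
Tax on sellers shifts supply to qs = -159 + 9(p − 26) = -393 + 9p.
913 - 7p = -393 + 9p gives buyer price pb = 81.625; sellers receive ps = 81.625 − 26 = 55.625.
New quantity: q = 913 − 7(81.625) = 341.625.
Revenue = 26 × 341.625 = 8882.25.

Tax revenue = 8882.25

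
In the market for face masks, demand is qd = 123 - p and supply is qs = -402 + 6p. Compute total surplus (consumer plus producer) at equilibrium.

Equilibrium: 123 - p = -402 + 6p gives p* = 75, q* = 48.
Demand choke price: p = 123; supply starts at p = 67.
CS = ½(123 − 75)(48) = 1152; PS = ½(75 − 67)(48) = 192.

Total surplus = 1344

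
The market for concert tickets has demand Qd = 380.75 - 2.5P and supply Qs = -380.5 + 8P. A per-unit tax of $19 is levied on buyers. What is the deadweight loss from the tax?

Pre-tax equilibrium: P* = 72.5, Q* = 199.5.
Tax on buyers shifts demand to Qd = 380.75 − 2.5(P + 19) = 333.25 - 2.5P.
333.25 - 2.5P = -380.5 + 8P gives seller price Ps = 2855/42; buyers pay Pb = 2855/42 + 19 = 3653/42.
New quantity: Q = 380.75 − 2.5(3653/42) = 6859/42.
DWL = ½ × 19 × (199.5 − 6859/42) = 7220/21.

Deadweight loss = 7220/21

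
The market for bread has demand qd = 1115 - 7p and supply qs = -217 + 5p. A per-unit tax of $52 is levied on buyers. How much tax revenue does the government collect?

Pre-tax equilibrium: p* = 111, q* = 338.
Tax on buyers shifts demand to qd = 1115 − 7(p + 52) = 751 - 7p.
751 - 7p = -217 + 5p gives seller price ps = 242/3; buyers pay pb = 242/3 + 52 = 398/3.
New quantity: q = 1115 − 7(398/3) = 559/3.
Revenue = 52 × 559/3 = 29068/3.

Tax revenue = 29068/3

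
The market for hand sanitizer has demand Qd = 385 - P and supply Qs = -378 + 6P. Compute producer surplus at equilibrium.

Equilibrium: 385 - P = -378 + 6P gives P* = 109, Q* = 276.
Supply starts at P = 63 (where Qs = 0).
PS = ½(109 − 63)(276) = 6348.

Producer surplus = 6348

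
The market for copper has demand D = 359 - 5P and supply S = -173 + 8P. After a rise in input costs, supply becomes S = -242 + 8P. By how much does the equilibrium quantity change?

ΔQ = -345/13

Original equilibrium: P* = 532/13, Q* = 2007/13.
New equilibrium: 359 - 5P = -242 + 8P, so 601 = 13P and P' = 601/13; Q' = 359 − 5(601/13) = 1662/13.
Change in quantity: 1662/13 − 2007/13 = -345/13.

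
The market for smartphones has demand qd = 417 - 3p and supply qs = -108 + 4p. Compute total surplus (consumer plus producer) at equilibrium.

Total surplus = 10752

Equilibrium: 417 - 3p = -108 + 4p gives p* = 75, q* = 192.
Demand choke price: p = 139; supply starts at p = 27.
CS = ½(139 − 75)(192) = 6144; PS = ½(75 − 27)(192) = 4608.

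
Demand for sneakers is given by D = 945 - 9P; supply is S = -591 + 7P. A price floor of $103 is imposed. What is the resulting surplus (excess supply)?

Equilibrium price would be P* = 96, so the floor at 103 binds.
At P = 103: D = 18, S = 130.
Surplus = 130 − 18 = 112.

Surplus = 112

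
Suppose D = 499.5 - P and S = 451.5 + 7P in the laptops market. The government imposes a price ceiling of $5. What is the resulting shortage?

Shortage = 8

Equilibrium price would be P* = 6, so the ceiling at 5 binds.
At P = 5: D = 499.5 − 1(5) = 494.5, S = 451.5 + 7(5) = 486.5.
Shortage = 494.5 − 486.5 = 8.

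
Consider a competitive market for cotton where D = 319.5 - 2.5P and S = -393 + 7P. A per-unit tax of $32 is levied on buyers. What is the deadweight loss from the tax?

Pre-tax equilibrium: P* = 75, Q* = 132.
Tax on buyers shifts demand to D = 319.5 − 2.5(P + 32) = 239.5 - 2.5P.
239.5 - 2.5P = -393 + 7P gives seller price Ps = 1265/19; buyers pay Pb = 1265/19 + 32 = 1873/19.
New quantity: Q = 319.5 − 2.5(1873/19) = 1388/19.
DWL = ½ × 32 × (132 − 1388/19) = 17920/19.

Deadweight loss = 17920/19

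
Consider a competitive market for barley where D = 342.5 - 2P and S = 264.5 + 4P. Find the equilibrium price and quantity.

Set D = S: 342.5 - 2P = 264.5 + 4P.
78 = 6P, so P* = 13.
Q* = 342.5 − 2(13) = 316.5.

P* = 13, Q* = 316.5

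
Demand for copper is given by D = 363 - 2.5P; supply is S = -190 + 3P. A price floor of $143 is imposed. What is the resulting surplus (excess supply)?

Surplus = 233.5

Equilibrium price would be P* = 1106/11, so the floor at 143 binds.
At P = 143: D = 5.5, S = 239.
Surplus = 239 − 5.5 = 233.5.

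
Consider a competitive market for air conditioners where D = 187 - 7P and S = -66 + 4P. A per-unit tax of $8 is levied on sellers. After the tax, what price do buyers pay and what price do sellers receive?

Pre-tax equilibrium: P* = 23, Q* = 26.
Tax on sellers shifts supply to S = -66 + 4(P − 8) = -98 + 4P.
187 - 7P = -98 + 4P gives buyer price Pb = 285/11; sellers receive Ps = 285/11 − 8 = 197/11.
New quantity: Q = 187 − 7(285/11) = 62/11.

Buyers pay 285/11, sellers receive 197/11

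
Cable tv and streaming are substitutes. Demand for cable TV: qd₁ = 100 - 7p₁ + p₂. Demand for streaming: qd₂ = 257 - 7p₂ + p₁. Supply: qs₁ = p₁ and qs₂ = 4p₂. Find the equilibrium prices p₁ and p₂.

p₁ = 1357/87, p₂ = 2156/87

Market 1: 100 - 7p₁ + p₂ = p₁ → 8p₁ - p₂ = 100.
Market 2: 11p₂ - p₁ = 257.
Eliminating p₂: 11×(1) + 1×(2) gives 87p₁ = 1357, so p₁ = 1357/87.
Back-substitute into (2): p₂ = (257 + 1×1357/87) / 11 = 2156/87.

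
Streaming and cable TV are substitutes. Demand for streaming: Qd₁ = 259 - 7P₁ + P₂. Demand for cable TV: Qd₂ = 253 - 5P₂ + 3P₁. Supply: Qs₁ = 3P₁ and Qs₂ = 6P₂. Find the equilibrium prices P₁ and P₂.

P₁ = 3102/107, P₂ = 3307/107

Market 1: 259 - 7P₁ + P₂ = 3P₁ → 10P₁ - P₂ = 259.
Market 2: 11P₂ - 3P₁ = 253.
Eliminating P₂: 11×(1) + 1×(2) gives 107P₁ = 3102, so P₁ = 3102/107.
Back-substitute into (2): P₂ = (253 + 3×3102/107) / 11 = 3307/107.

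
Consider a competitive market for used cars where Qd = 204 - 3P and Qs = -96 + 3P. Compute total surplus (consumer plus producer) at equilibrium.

Total surplus = 972

Equilibrium: 204 - 3P = -96 + 3P gives P* = 50, Q* = 54.
Demand choke price: P = 68; supply starts at P = 32.
CS = ½(68 − 50)(54) = 486; PS = ½(50 − 32)(54) = 486.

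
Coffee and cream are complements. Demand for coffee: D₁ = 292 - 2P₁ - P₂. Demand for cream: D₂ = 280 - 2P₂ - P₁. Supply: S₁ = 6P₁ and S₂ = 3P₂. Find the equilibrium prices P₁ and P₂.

P₁ = 1180/39, P₂ = 1948/39

Market 1: 292 - 2P₁ - P₂ = 6P₁ → 8P₁ + P₂ = 292.
Market 2: 5P₂ + P₁ = 280.
Eliminating P₂: 5×(1) − 1×(2) gives 39P₁ = 1180, so P₁ = 1180/39.
Back-substitute into (2): P₂ = (280 − 1×1180/39) / 5 = 1948/39.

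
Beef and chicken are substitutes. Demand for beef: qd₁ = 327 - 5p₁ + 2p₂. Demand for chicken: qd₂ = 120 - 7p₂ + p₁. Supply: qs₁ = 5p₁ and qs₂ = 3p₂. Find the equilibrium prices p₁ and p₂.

Market 1: 327 - 5p₁ + 2p₂ = 5p₁ → 10p₁ - 2p₂ = 327.
Market 2: 10p₂ - p₁ = 120.
Eliminating p₂: 10×(1) + 2×(2) gives 98p₁ = 3510, so p₁ = 1755/49.
Back-substitute into (2): p₂ = (120 + 1×1755/49) / 10 = 1527/98.

p₁ = 1755/49, p₂ = 1527/98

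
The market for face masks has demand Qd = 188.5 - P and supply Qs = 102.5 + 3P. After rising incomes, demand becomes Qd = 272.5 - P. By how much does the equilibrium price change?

ΔP = 21

Original equilibrium: P* = 21.5, Q* = 167.
New equilibrium: 272.5 - P = 102.5 + 3P, so 170 = 4P and P' = 42.5; Q' = 272.5 − 1(42.5) = 230.
Change in price: 42.5 − 21.5 = 21.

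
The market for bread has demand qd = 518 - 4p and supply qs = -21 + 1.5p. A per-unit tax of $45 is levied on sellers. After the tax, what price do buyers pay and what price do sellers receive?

Pre-tax equilibrium: p* = 98, q* = 126.
Tax on sellers shifts supply to qs = -21 + 1.5(p − 45) = -88.5 + 1.5p.
518 - 4p = -88.5 + 1.5p gives buyer price pb = 1213/11; sellers receive ps = 1213/11 − 45 = 718/11.
New quantity: q = 518 − 4(1213/11) = 846/11.

Buyers pay 1213/11, sellers receive 718/11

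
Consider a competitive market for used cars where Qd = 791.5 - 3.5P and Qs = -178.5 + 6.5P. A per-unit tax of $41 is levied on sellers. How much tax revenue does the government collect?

Pre-tax equilibrium: P* = 97, Q* = 452.
Tax on sellers shifts supply to Qs = -178.5 + 6.5(P − 41) = -445 + 6.5P.
791.5 - 3.5P = -445 + 6.5P gives buyer price Pb = 123.65; sellers receive Ps = 123.65 − 41 = 82.65.
New quantity: Q = 791.5 − 3.5(123.65) = 358.725.
Revenue = 41 × 358.725 = 14707.725.

Tax revenue = 14707.725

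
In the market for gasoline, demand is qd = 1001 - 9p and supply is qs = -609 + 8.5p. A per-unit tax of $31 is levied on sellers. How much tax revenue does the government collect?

Pre-tax equilibrium: p* = 92, q* = 173.
Tax on sellers shifts supply to qs = -609 + 8.5(p − 31) = -872.5 + 8.5p.
1001 - 9p = -872.5 + 8.5p gives buyer price pb = 3747/35; sellers receive ps = 3747/35 − 31 = 2662/35.
New quantity: q = 1001 − 9(3747/35) = 1312/35.
Revenue = 31 × 1312/35 = 40672/35.

Tax revenue = 40672/35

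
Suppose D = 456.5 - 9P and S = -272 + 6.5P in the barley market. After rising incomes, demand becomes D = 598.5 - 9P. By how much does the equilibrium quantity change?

ΔQ = 1846/31

Original equilibrium: P* = 47, Q* = 33.5.
New equilibrium: 598.5 - 9P = -272 + 6.5P, so 870.5 = 15.5P and P' = 1741/31; Q' = 598.5 − 9(1741/31) = 5769/62.
Change in quantity: 5769/62 − 33.5 = 1846/31.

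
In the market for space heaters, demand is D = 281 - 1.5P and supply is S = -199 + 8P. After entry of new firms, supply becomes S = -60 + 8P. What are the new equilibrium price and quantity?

Original equilibrium: P* = 960/19, Q* = 3899/19.
New equilibrium: 281 - 1.5P = -60 + 8P, so 341 = 9.5P and P' = 682/19; Q' = 281 − 1.5(682/19) = 4316/19.

P' = 682/19, Q' = 4316/19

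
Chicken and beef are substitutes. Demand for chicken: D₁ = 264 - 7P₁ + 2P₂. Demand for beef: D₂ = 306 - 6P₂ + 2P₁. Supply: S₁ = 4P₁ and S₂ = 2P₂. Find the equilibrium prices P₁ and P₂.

P₁ = 227/7, P₂ = 649/14

Market 1: 264 - 7P₁ + 2P₂ = 4P₁ → 11P₁ - 2P₂ = 264.
Market 2: 8P₂ - 2P₁ = 306.
Eliminating P₂: 8×(1) + 2×(2) gives 84P₁ = 2724, so P₁ = 227/7.
Back-substitute into (2): P₂ = (306 + 2×227/7) / 8 = 649/14.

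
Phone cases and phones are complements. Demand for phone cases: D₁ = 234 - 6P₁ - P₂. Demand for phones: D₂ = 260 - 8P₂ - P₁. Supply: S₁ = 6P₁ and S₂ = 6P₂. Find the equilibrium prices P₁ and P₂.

P₁ = 3016/167, P₂ = 2886/167

Market 1: 234 - 6P₁ - P₂ = 6P₁ → 12P₁ + P₂ = 234.
Market 2: 14P₂ + P₁ = 260.
Eliminating P₂: 14×(1) − 1×(2) gives 167P₁ = 3016, so P₁ = 3016/167.
Back-substitute into (2): P₂ = (260 − 1×3016/167) / 14 = 2886/167.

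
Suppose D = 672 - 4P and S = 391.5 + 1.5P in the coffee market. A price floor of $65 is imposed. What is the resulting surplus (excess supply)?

Equilibrium price would be P* = 51, so the floor at 65 binds.
At P = 65: D = 412, S = 489.
Surplus = 489 − 412 = 77.

Surplus = 77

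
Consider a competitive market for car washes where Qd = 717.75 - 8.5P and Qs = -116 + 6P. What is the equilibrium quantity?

Q* = 229

Set Qd = Qs: 717.75 - 8.5P = -116 + 6P.
833.75 = 14.5P, so P* = 57.5.
Q* = 717.75 − 8.5(57.5) = 229.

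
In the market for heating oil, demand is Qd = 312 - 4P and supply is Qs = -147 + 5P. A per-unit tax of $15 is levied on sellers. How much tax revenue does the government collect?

Tax revenue = 1120

Pre-tax equilibrium: P* = 51, Q* = 108.
Tax on sellers shifts supply to Qs = -147 + 5(P − 15) = -222 + 5P.
312 - 4P = -222 + 5P gives buyer price Pb = 178/3; sellers receive Ps = 178/3 − 15 = 133/3.
New quantity: Q = 312 − 4(178/3) = 224/3.
Revenue = 15 × 224/3 = 1120.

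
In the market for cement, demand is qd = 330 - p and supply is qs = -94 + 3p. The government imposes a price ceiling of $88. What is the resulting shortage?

Equilibrium price would be p* = 106, so the ceiling at 88 binds.
At p = 88: qd = 330 − 1(88) = 242, qs = -94 + 3(88) = 170.
Shortage = 242 − 170 = 72.

Shortage = 72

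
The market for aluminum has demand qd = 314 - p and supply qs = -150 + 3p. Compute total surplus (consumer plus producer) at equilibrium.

Equilibrium: 314 - p = -150 + 3p gives p* = 116, q* = 198.
Demand choke price: p = 314; supply starts at p = 50.
CS = ½(314 − 116)(198) = 19602; PS = ½(116 − 50)(198) = 6534.

Total surplus = 26136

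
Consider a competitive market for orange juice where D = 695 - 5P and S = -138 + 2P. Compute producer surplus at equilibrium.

Equilibrium: 695 - 5P = -138 + 2P gives P* = 119, Q* = 100.
Supply starts at P = 69 (where S = 0).
PS = ½(119 − 69)(100) = 2500.

Producer surplus = 2500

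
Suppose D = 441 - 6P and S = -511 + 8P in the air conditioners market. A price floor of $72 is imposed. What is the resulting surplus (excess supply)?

Equilibrium price would be P* = 68, so the floor at 72 binds.
At P = 72: D = 9, S = 65.
Surplus = 65 − 9 = 56.

Surplus = 56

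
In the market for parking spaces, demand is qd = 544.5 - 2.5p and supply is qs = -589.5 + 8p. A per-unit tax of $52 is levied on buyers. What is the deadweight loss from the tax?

Pre-tax equilibrium: p* = 108, q* = 274.5.
Tax on buyers shifts demand to qd = 544.5 − 2.5(p + 52) = 414.5 - 2.5p.
414.5 - 2.5p = -589.5 + 8p gives seller price ps = 2008/21; buyers pay pb = 2008/21 + 52 = 3100/21.
New quantity: q = 544.5 − 2.5(3100/21) = 7369/42.
DWL = ½ × 52 × (274.5 − 7369/42) = 54080/21.

Deadweight loss = 54080/21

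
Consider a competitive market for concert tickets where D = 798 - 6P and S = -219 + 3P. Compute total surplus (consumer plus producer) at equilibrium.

Equilibrium: 798 - 6P = -219 + 3P gives P* = 113, Q* = 120.
Demand choke price: P = 133; supply starts at P = 73.
CS = ½(133 − 113)(120) = 1200; PS = ½(113 − 73)(120) = 2400.

Total surplus = 3600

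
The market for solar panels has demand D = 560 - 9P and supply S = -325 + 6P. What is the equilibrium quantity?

Set D = S: 560 - 9P = -325 + 6P.
885 = 15P, so P* = 59.
Q* = 560 − 9(59) = 29.

Q* = 29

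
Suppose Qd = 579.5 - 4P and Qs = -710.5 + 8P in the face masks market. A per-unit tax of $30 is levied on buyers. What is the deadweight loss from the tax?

Pre-tax equilibrium: P* = 107.5, Q* = 149.5.
Tax on buyers shifts demand to Qd = 579.5 − 4(P + 30) = 459.5 - 4P.
459.5 - 4P = -710.5 + 8P gives seller price Ps = 97.5; buyers pay Pb = 97.5 + 30 = 127.5.
New quantity: Q = 579.5 − 4(127.5) = 69.5.
DWL = ½ × 30 × (149.5 − 69.5) = 1200.

Deadweight loss = 1200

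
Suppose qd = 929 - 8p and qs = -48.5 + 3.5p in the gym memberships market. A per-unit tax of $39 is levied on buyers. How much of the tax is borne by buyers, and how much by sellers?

Pre-tax equilibrium: p* = 85, q* = 249.
Tax on buyers shifts demand to qd = 929 − 8(p + 39) = 617 - 8p.
617 - 8p = -48.5 + 3.5p gives seller price ps = 1331/23; buyers pay pb = 1331/23 + 39 = 2228/23.
New quantity: q = 929 − 8(2228/23) = 3543/23.
Buyer burden = 2228/23 − 85 = 273/23; seller burden = 85 − 1331/23 = 624/23.

Buyers bear 273/23, sellers bear 624/23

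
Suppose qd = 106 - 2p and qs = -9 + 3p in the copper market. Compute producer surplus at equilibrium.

Equilibrium: 106 - 2p = -9 + 3p gives p* = 23, q* = 60.
Supply starts at p = 3 (where qs = 0).
PS = ½(23 − 3)(60) = 600.

Producer surplus = 600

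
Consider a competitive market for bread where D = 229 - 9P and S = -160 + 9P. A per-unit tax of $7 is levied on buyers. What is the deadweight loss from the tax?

Pre-tax equilibrium: P* = 389/18, Q* = 34.5.
Tax on buyers shifts demand to D = 229 − 9(P + 7) = 166 - 9P.
166 - 9P = -160 + 9P gives seller price Ps = 163/9; buyers pay Pb = 163/9 + 7 = 226/9.
New quantity: Q = 229 − 9(226/9) = 3.
DWL = ½ × 7 × (34.5 − 3) = 110.25.

Deadweight loss = 110.25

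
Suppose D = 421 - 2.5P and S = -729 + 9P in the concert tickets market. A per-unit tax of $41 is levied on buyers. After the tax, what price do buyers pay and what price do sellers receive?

Pre-tax equilibrium: P* = 100, Q* = 171.
Tax on buyers shifts demand to D = 421 − 2.5(P + 41) = 318.5 - 2.5P.
318.5 - 2.5P = -729 + 9P gives seller price Ps = 2095/23; buyers pay Pb = 2095/23 + 41 = 3038/23.
New quantity: Q = 421 − 2.5(3038/23) = 2088/23.

Buyers pay 3038/23, sellers receive 2095/23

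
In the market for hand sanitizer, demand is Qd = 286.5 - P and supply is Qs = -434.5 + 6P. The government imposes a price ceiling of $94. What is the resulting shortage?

Equilibrium price would be P* = 103, so the ceiling at 94 binds.
At P = 94: Qd = 286.5 − 1(94) = 192.5, Qs = -434.5 + 6(94) = 129.5.
Shortage = 192.5 − 129.5 = 63.

Shortage = 63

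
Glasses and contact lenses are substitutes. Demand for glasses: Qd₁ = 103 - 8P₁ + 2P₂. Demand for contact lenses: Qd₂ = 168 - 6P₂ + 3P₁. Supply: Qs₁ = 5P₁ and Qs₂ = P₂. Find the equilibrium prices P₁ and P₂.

P₁ = 1057/85, P₂ = 2493/85

Market 1: 103 - 8P₁ + 2P₂ = 5P₁ → 13P₁ - 2P₂ = 103.
Market 2: 7P₂ - 3P₁ = 168.
Eliminating P₂: 7×(1) + 2×(2) gives 85P₁ = 1057, so P₁ = 1057/85.
Back-substitute into (2): P₂ = (168 + 3×1057/85) / 7 = 2493/85.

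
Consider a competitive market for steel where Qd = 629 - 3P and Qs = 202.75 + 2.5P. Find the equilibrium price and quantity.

Set Qd = Qs: 629 - 3P = 202.75 + 2.5P.
426.25 = 5.5P, so P* = 77.5.
Q* = 629 − 3(77.5) = 396.5.

P* = 77.5, Q* = 396.5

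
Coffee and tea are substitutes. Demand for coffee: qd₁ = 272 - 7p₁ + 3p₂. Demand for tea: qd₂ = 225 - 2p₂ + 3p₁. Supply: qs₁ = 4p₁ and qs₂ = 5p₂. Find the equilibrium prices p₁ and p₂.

p₁ = 2579/68, p₂ = 3291/68

Market 1: 272 - 7p₁ + 3p₂ = 4p₁ → 11p₁ - 3p₂ = 272.
Market 2: 7p₂ - 3p₁ = 225.
Eliminating p₂: 7×(1) + 3×(2) gives 68p₁ = 2579, so p₁ = 2579/68.
Back-substitute into (2): p₂ = (225 + 3×2579/68) / 7 = 3291/68.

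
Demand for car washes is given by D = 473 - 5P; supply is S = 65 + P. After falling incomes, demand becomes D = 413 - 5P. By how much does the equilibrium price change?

ΔP = -10

Original equilibrium: P* = 68, Q* = 133.
New equilibrium: 413 - 5P = 65 + P, so 348 = 6P and P' = 58; Q' = 413 − 5(58) = 123.
Change in price: 58 − 68 = -10.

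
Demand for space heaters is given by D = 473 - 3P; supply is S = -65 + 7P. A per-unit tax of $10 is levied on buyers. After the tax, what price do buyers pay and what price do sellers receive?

Buyers pay $60.8, sellers receive $50.8

Pre-tax equilibrium: P* = 53.8, Q* = 311.6.
Tax on buyers shifts demand to D = 473 − 3(P + 10) = 443 - 3P.
443 - 3P = -65 + 7P gives seller price Ps = 50.8; buyers pay Pb = 50.8 + 10 = 60.8.
New quantity: Q = 473 − 3(60.8) = 290.6.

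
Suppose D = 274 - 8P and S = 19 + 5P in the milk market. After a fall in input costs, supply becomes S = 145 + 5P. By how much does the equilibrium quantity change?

ΔQ = 1008/13

Original equilibrium: P* = 255/13, Q* = 1522/13.
New equilibrium: 274 - 8P = 145 + 5P, so 129 = 13P and P' = 129/13; Q' = 274 − 8(129/13) = 2530/13.
Change in quantity: 2530/13 − 1522/13 = 1008/13.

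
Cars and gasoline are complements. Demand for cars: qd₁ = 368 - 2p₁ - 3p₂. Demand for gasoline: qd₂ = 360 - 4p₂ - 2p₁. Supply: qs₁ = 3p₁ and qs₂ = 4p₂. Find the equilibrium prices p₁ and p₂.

p₁ = 932/17, p₂ = 532/17

Market 1: 368 - 2p₁ - 3p₂ = 3p₁ → 5p₁ + 3p₂ = 368.
Market 2: 8p₂ + 2p₁ = 360.
Eliminating p₂: 8×(1) − 3×(2) gives 34p₁ = 1864, so p₁ = 932/17.
Back-substitute into (2): p₂ = (360 − 2×932/17) / 8 = 532/17.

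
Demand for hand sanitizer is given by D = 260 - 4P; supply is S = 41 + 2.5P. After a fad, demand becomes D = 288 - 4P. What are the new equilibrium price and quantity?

Original equilibrium: P* = 438/13, Q* = 1628/13.
New equilibrium: 288 - 4P = 41 + 2.5P, so 247 = 6.5P and P' = 38; Q' = 288 − 4(38) = 136.

P' = 38, Q' = 136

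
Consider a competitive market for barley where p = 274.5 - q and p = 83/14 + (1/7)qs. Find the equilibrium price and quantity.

Set the two price expressions equal: 274.5 - q = 83/14 + (1/7)q.
1880/7 = (8/7)q, so q* = 235.
p* = 274.5 − (1)(235) = 39.5.

p* = 39.5, q* = 235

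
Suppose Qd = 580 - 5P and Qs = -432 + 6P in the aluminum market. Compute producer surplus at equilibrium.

Producer surplus = 1200

Equilibrium: 580 - 5P = -432 + 6P gives P* = 92, Q* = 120.
Supply starts at P = 72 (where Qs = 0).
PS = ½(92 − 72)(120) = 1200.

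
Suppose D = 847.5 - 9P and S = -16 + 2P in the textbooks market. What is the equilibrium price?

Set D = S: 847.5 - 9P = -16 + 2P.
863.5 = 11P, so P* = 78.5.
Q* = 847.5 − 9(78.5) = 141.

P* = 78.5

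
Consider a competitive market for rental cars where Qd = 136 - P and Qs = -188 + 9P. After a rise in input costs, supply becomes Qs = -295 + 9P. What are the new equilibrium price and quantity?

P' = 43.1, Q' = 92.9

Original equilibrium: P* = 32.4, Q* = 103.6.
New equilibrium: 136 - P = -295 + 9P, so 431 = 10P and P' = 43.1; Q' = 136 − 1(43.1) = 92.9.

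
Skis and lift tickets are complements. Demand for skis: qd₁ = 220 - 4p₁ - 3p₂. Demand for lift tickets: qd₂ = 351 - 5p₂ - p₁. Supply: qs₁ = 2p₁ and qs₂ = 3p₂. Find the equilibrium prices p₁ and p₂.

Market 1: 220 - 4p₁ - 3p₂ = 2p₁ → 6p₁ + 3p₂ = 220.
Market 2: 8p₂ + p₁ = 351.
Eliminating p₂: 8×(1) − 3×(2) gives 45p₁ = 707, so p₁ = 707/45.
Back-substitute into (2): p₂ = (351 − 1×707/45) / 8 = 1886/45.

p₁ = 707/45, p₂ = 1886/45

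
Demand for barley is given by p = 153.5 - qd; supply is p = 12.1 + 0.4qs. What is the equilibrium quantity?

q* = 101

Set the two price expressions equal: 153.5 - q = 12.1 + 0.4q.
141.4 = 1.4q, so q* = 101.
p* = 153.5 − (1)(101) = 52.5.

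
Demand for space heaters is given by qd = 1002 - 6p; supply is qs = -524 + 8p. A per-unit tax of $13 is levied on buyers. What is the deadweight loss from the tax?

Deadweight loss = 2028/7

Pre-tax equilibrium: p* = 109, q* = 348.
Tax on buyers shifts demand to qd = 1002 − 6(p + 13) = 924 - 6p.
924 - 6p = -524 + 8p gives seller price ps = 724/7; buyers pay pb = 724/7 + 13 = 815/7.
New quantity: q = 1002 − 6(815/7) = 2124/7.
DWL = ½ × 13 × (348 − 2124/7) = 2028/7.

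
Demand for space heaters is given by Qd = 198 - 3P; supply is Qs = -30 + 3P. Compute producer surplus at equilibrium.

Producer surplus = 1176

Equilibrium: 198 - 3P = -30 + 3P gives P* = 38, Q* = 84.
Supply starts at P = 10 (where Qs = 0).
PS = ½(38 − 10)(84) = 1176.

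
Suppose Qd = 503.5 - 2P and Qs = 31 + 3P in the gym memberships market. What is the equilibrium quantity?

Q* = 314.5

Set Qd = Qs: 503.5 - 2P = 31 + 3P.
472.5 = 5P, so P* = 94.5.
Q* = 503.5 − 2(94.5) = 314.5.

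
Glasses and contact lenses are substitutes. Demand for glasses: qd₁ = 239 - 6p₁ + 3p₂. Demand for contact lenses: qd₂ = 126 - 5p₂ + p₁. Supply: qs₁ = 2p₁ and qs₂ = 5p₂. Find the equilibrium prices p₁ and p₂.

Market 1: 239 - 6p₁ + 3p₂ = 2p₁ → 8p₁ - 3p₂ = 239.
Market 2: 10p₂ - p₁ = 126.
Eliminating p₂: 10×(1) + 3×(2) gives 77p₁ = 2768, so p₁ = 2768/77.
Back-substitute into (2): p₂ = (126 + 1×2768/77) / 10 = 1247/77.

p₁ = 2768/77, p₂ = 1247/77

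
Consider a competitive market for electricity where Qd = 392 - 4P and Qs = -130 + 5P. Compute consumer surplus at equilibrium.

Consumer surplus = 3200

Equilibrium: 392 - 4P = -130 + 5P gives P* = 58, Q* = 160.
Demand choke price (Qd = 0): P = 98.
CS = ½(98 − 58)(160) = 3200.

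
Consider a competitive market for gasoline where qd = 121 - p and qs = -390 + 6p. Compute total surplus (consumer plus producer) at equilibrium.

Total surplus = 1344

Equilibrium: 121 - p = -390 + 6p gives p* = 73, q* = 48.
Demand choke price: p = 121; supply starts at p = 65.
CS = ½(121 − 73)(48) = 1152; PS = ½(73 − 65)(48) = 192.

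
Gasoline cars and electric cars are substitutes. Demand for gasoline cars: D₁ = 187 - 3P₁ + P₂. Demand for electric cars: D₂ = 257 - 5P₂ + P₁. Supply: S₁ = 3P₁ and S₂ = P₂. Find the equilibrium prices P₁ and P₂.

Market 1: 187 - 3P₁ + P₂ = 3P₁ → 6P₁ - P₂ = 187.
Market 2: 6P₂ - P₁ = 257.
Eliminating P₂: 6×(1) + 1×(2) gives 35P₁ = 1379, so P₁ = 39.4.
Back-substitute into (2): P₂ = (257 + 1×39.4) / 6 = 49.4.

P₁ = 39.4, P₂ = 49.4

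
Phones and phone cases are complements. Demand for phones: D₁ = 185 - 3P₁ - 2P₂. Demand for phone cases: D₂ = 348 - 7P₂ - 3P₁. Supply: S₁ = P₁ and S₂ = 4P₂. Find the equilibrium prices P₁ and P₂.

Market 1: 185 - 3P₁ - 2P₂ = P₁ → 4P₁ + 2P₂ = 185.
Market 2: 11P₂ + 3P₁ = 348.
Eliminating P₂: 11×(1) − 2×(2) gives 38P₁ = 1339, so P₁ = 1339/38.
Back-substitute into (2): P₂ = (348 − 3×1339/38) / 11 = 837/38.

P₁ = 1339/38, P₂ = 837/38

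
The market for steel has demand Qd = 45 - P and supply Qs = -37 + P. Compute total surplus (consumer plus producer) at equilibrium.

Total surplus = 16

Equilibrium: 45 - P = -37 + P gives P* = 41, Q* = 4.
Demand choke price: P = 45; supply starts at P = 37.
CS = ½(45 − 41)(4) = 8; PS = ½(41 − 37)(4) = 8.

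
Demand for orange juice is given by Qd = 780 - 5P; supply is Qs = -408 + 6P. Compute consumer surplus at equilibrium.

Equilibrium: 780 - 5P = -408 + 6P gives P* = 108, Q* = 240.
Demand choke price (Qd = 0): P = 156.
CS = ½(156 − 108)(240) = 5760.

Consumer surplus = 5760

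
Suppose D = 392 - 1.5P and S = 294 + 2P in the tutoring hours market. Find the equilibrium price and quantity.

P* = 28, Q* = 350

Set D = S: 392 - 1.5P = 294 + 2P.
98 = 3.5P, so P* = 28.
Q* = 392 − 1.5(28) = 350.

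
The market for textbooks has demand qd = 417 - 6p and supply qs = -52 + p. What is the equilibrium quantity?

q* = 15

Set qd = qs: 417 - 6p = -52 + p.
469 = 7p, so p* = 67.
q* = 417 − 6(67) = 15.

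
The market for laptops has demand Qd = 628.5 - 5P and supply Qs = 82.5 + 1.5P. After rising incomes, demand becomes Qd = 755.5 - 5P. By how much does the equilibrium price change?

Original equilibrium: P* = 84, Q* = 208.5.
New equilibrium: 755.5 - 5P = 82.5 + 1.5P, so 673 = 6.5P and P' = 1346/13; Q' = 755.5 − 5(1346/13) = 6183/26.
Change in price: 1346/13 − 84 = 254/13.

ΔP = 254/13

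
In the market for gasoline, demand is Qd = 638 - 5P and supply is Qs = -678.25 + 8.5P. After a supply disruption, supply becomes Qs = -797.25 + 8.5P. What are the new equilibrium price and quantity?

P' = 5741/54, Q' = 5747/54

Original equilibrium: P* = 97.5, Q* = 150.5.
New equilibrium: 638 - 5P = -797.25 + 8.5P, so 1435.25 = 13.5P and P' = 5741/54; Q' = 638 − 5(5741/54) = 5747/54.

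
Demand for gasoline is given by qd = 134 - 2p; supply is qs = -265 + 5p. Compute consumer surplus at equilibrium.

Equilibrium: 134 - 2p = -265 + 5p gives p* = 57, q* = 20.
Demand choke price (qd = 0): p = 67.
CS = ½(67 − 57)(20) = 100.

Consumer surplus = 100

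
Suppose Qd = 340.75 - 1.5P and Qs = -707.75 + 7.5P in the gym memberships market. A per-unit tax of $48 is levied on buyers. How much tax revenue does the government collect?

Tax revenue = 5088

Pre-tax equilibrium: P* = 116.5, Q* = 166.
Tax on buyers shifts demand to Qd = 340.75 − 1.5(P + 48) = 268.75 - 1.5P.
268.75 - 1.5P = -707.75 + 7.5P gives seller price Ps = 108.5; buyers pay Pb = 108.5 + 48 = 156.5.
New quantity: Q = 340.75 − 1.5(156.5) = 106.
Revenue = 48 × 106 = 5088.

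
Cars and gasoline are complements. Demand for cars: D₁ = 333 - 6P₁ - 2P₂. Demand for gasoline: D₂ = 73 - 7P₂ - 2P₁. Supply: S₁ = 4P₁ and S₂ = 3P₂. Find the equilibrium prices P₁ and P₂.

Market 1: 333 - 6P₁ - 2P₂ = 4P₁ → 10P₁ + 2P₂ = 333.
Market 2: 10P₂ + 2P₁ = 73.
Eliminating P₂: 10×(1) − 2×(2) gives 96P₁ = 3184, so P₁ = 199/6.
Back-substitute into (2): P₂ = (73 − 2×199/6) / 10 = 2/3.

P₁ = 199/6, P₂ = 2/3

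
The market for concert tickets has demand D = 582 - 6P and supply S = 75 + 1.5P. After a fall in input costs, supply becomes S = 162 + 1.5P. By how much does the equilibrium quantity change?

ΔQ = 69.6

Original equilibrium: P* = 67.6, Q* = 176.4.
New equilibrium: 582 - 6P = 162 + 1.5P, so 420 = 7.5P and P' = 56; Q' = 582 − 6(56) = 246.
Change in quantity: 246 − 176.4 = 69.6.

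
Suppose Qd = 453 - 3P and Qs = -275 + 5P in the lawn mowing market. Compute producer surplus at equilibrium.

Equilibrium: 453 - 3P = -275 + 5P gives P* = 91, Q* = 180.
Supply starts at P = 55 (where Qs = 0).
PS = ½(91 − 55)(180) = 3240.

Producer surplus = 3240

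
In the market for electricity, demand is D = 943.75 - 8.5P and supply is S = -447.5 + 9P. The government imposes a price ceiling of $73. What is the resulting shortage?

Shortage = 113.75

Equilibrium price would be P* = 79.5, so the ceiling at 73 binds.
At P = 73: D = 943.75 − 8.5(73) = 323.25, S = -447.5 + 9(73) = 209.5.
Shortage = 323.25 − 209.5 = 113.75.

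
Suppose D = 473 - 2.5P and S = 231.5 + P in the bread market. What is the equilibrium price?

Set D = S: 473 - 2.5P = 231.5 + P.
241.5 = 3.5P, so P* = 69.
Q* = 473 − 2.5(69) = 300.5.

P* = 69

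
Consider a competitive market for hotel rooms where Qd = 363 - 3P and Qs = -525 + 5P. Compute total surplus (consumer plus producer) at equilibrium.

Equilibrium: 363 - 3P = -525 + 5P gives P* = 111, Q* = 30.
Demand choke price: P = 121; supply starts at P = 105.
CS = ½(121 − 111)(30) = 150; PS = ½(111 − 105)(30) = 90.

Total surplus = 240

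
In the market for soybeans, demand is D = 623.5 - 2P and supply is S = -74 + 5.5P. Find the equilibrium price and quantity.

Set D = S: 623.5 - 2P = -74 + 5.5P.
697.5 = 7.5P, so P* = 93.
Q* = 623.5 − 2(93) = 437.5.

P* = 93, Q* = 437.5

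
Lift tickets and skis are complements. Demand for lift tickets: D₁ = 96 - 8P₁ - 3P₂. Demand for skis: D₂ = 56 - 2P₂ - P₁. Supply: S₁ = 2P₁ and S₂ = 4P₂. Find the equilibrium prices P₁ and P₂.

Market 1: 96 - 8P₁ - 3P₂ = 2P₁ → 10P₁ + 3P₂ = 96.
Market 2: 6P₂ + P₁ = 56.
Eliminating P₂: 6×(1) − 3×(2) gives 57P₁ = 408, so P₁ = 136/19.
Back-substitute into (2): P₂ = (56 − 1×136/19) / 6 = 464/57.

P₁ = 136/19, P₂ = 464/57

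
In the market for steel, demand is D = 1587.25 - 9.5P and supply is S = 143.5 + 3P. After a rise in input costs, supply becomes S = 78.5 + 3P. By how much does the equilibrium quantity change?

ΔQ = -49.4

Original equilibrium: P* = 115.5, Q* = 490.
New equilibrium: 1587.25 - 9.5P = 78.5 + 3P, so 1508.75 = 12.5P and P' = 120.7; Q' = 1587.25 − 9.5(120.7) = 440.6.
Change in quantity: 440.6 − 490 = -49.4.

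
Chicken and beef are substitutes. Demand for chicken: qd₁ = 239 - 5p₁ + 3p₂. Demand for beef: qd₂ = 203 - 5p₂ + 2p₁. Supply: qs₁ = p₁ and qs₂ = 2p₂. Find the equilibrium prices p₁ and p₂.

Market 1: 239 - 5p₁ + 3p₂ = p₁ → 6p₁ - 3p₂ = 239.
Market 2: 7p₂ - 2p₁ = 203.
Eliminating p₂: 7×(1) + 3×(2) gives 36p₁ = 2282, so p₁ = 1141/18.
Back-substitute into (2): p₂ = (203 + 2×1141/18) / 7 = 424/9.

p₁ = 1141/18, p₂ = 424/9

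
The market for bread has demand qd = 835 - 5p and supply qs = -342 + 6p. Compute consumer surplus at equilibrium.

Consumer surplus = 9000

Equilibrium: 835 - 5p = -342 + 6p gives p* = 107, q* = 300.
Demand choke price (qd = 0): p = 167.
CS = ½(167 − 107)(300) = 9000.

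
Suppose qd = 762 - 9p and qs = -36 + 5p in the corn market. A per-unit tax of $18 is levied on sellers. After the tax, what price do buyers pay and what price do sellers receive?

Buyers pay 444/7, sellers receive 318/7

Pre-tax equilibrium: p* = 57, q* = 249.
Tax on sellers shifts supply to qs = -36 + 5(p − 18) = -126 + 5p.
762 - 9p = -126 + 5p gives buyer price pb = 444/7; sellers receive ps = 444/7 − 18 = 318/7.
New quantity: q = 762 − 9(444/7) = 1338/7.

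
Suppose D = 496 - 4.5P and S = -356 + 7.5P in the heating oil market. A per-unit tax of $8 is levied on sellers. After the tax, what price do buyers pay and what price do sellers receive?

Buyers pay $76, sellers receive $68

Pre-tax equilibrium: P* = 71, Q* = 176.5.
Tax on sellers shifts supply to S = -356 + 7.5(P − 8) = -416 + 7.5P.
496 - 4.5P = -416 + 7.5P gives buyer price Pb = 76; sellers receive Ps = 76 − 8 = 68.
New quantity: Q = 496 − 4.5(76) = 154.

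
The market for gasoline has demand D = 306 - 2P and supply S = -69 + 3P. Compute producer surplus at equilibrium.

Equilibrium: 306 - 2P = -69 + 3P gives P* = 75, Q* = 156.
Supply starts at P = 23 (where S = 0).
PS = ½(75 − 23)(156) = 4056.

Producer surplus = 4056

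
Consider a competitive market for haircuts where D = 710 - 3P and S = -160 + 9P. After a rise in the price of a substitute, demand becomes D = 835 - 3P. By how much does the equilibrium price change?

ΔP = 125/12

Original equilibrium: P* = 72.5, Q* = 492.5.
New equilibrium: 835 - 3P = -160 + 9P, so 995 = 12P and P' = 995/12; Q' = 835 − 3(995/12) = 586.25.
Change in price: 995/12 − 72.5 = 125/12.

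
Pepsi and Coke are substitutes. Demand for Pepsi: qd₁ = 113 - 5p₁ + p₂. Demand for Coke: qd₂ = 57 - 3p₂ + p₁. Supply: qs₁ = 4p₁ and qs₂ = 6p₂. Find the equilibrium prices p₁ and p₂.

Market 1: 113 - 5p₁ + p₂ = 4p₁ → 9p₁ - p₂ = 113.
Market 2: 9p₂ - p₁ = 57.
Eliminating p₂: 9×(1) + 1×(2) gives 80p₁ = 1074, so p₁ = 13.425.
Back-substitute into (2): p₂ = (57 + 1×13.425) / 9 = 7.825.

p₁ = 13.425, p₂ = 7.825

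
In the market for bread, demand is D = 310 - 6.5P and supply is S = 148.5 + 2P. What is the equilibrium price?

P* = 19

Set D = S: 310 - 6.5P = 148.5 + 2P.
161.5 = 8.5P, so P* = 19.
Q* = 310 − 6.5(19) = 186.5.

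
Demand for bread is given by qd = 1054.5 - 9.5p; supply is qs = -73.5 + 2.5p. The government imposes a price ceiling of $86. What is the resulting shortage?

Shortage = 96

Equilibrium price would be p* = 94, so the ceiling at 86 binds.
At p = 86: qd = 1054.5 − 9.5(86) = 237.5, qs = -73.5 + 2.5(86) = 141.5.
Shortage = 237.5 − 141.5 = 96.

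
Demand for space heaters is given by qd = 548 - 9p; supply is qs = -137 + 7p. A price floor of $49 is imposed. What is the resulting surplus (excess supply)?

Equilibrium price would be p* = 42.8125, so the floor at 49 binds.
At p = 49: qd = 107, qs = 206.
Surplus = 206 − 107 = 99.

Surplus = 99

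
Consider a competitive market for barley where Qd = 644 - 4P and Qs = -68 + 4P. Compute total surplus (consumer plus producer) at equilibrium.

Equilibrium: 644 - 4P = -68 + 4P gives P* = 89, Q* = 288.
Demand choke price: P = 161; supply starts at P = 17.
CS = ½(161 − 89)(288) = 10368; PS = ½(89 − 17)(288) = 10368.

Total surplus = 20736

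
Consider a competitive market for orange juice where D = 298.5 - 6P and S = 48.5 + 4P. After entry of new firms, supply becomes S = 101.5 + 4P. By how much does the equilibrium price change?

Original equilibrium: P* = 25, Q* = 148.5.
New equilibrium: 298.5 - 6P = 101.5 + 4P, so 197 = 10P and P' = 19.7; Q' = 298.5 − 6(19.7) = 180.3.
Change in price: 19.7 − 25 = -5.3.

ΔP = -5.3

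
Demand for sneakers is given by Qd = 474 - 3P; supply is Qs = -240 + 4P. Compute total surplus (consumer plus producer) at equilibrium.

Equilibrium: 474 - 3P = -240 + 4P gives P* = 102, Q* = 168.
Demand choke price: P = 158; supply starts at P = 60.
CS = ½(158 − 102)(168) = 4704; PS = ½(102 − 60)(168) = 3528.

Total surplus = 8232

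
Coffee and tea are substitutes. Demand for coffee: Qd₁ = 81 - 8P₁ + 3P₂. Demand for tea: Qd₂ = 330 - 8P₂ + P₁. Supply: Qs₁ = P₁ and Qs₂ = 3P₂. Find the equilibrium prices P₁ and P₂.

P₁ = 19.59375, P₂ = 31.78125

Market 1: 81 - 8P₁ + 3P₂ = P₁ → 9P₁ - 3P₂ = 81.
Market 2: 11P₂ - P₁ = 330.
Eliminating P₂: 11×(1) + 3×(2) gives 96P₁ = 1881, so P₁ = 19.59375.
Back-substitute into (2): P₂ = (330 + 1×19.59375) / 11 = 31.78125.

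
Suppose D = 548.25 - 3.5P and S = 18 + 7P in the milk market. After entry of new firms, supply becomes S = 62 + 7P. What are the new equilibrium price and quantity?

P' = 1945/42, Q' = 2317/6

Original equilibrium: P* = 50.5, Q* = 371.5.
New equilibrium: 548.25 - 3.5P = 62 + 7P, so 486.25 = 10.5P and P' = 1945/42; Q' = 548.25 − 3.5(1945/42) = 2317/6.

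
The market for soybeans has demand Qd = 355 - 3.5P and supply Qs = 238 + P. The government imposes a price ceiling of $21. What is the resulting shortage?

Equilibrium price would be P* = 26, so the ceiling at 21 binds.
At P = 21: Qd = 355 − 3.5(21) = 281.5, Qs = 238 + 1(21) = 259.
Shortage = 281.5 − 259 = 22.5.

Shortage = 22.5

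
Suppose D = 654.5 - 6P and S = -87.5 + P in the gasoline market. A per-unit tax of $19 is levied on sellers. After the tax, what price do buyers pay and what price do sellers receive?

Buyers pay 761/7, sellers receive 628/7

Pre-tax equilibrium: P* = 106, Q* = 18.5.
Tax on sellers shifts supply to S = -87.5 + 1(P − 19) = -106.5 + P.
654.5 - 6P = -106.5 + P gives buyer price Pb = 761/7; sellers receive Ps = 761/7 − 19 = 628/7.
New quantity: Q = 654.5 − 6(761/7) = 31/14.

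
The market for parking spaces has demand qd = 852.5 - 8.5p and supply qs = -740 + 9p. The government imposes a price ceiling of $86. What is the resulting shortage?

Shortage = 87.5

Equilibrium price would be p* = 91, so the ceiling at 86 binds.
At p = 86: qd = 852.5 − 8.5(86) = 121.5, qs = -740 + 9(86) = 34.
Shortage = 121.5 − 34 = 87.5.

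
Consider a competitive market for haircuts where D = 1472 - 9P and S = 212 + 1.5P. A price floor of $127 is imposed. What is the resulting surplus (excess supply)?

Equilibrium price would be P* = 120, so the floor at 127 binds.
At P = 127: D = 329, S = 402.5.
Surplus = 402.5 − 329 = 73.5.

Surplus = 73.5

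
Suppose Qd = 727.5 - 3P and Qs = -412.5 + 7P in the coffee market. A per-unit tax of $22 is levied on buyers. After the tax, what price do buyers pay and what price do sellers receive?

Buyers pay $129.4, sellers receive $107.4

Pre-tax equilibrium: P* = 114, Q* = 385.5.
Tax on buyers shifts demand to Qd = 727.5 − 3(P + 22) = 661.5 - 3P.
661.5 - 3P = -412.5 + 7P gives seller price Ps = 107.4; buyers pay Pb = 107.4 + 22 = 129.4.
New quantity: Q = 727.5 − 3(129.4) = 339.3.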